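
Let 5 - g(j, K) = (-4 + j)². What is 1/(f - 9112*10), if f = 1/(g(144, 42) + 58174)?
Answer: -38579/3515318479 ≈ -1.0975e-5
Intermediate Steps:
g(j, K) = 5 - (-4 + j)²
f = 1/38579 (f = 1/((5 - (-4 + 144)²) + 58174) = 1/((5 - 1*140²) + 58174) = 1/((5 - 1*19600) + 58174) = 1/((5 - 19600) + 58174) = 1/(-19595 + 58174) = 1/38579 ≈ 2.5921e-5)
1/(f - 9112*10) = 1/(1/38579 - 9112*10) = 1/(1/38579 - 91120) = 1/(-3515318479/38579) = -38579/3515318479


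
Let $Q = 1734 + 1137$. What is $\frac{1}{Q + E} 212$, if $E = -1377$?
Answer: $\frac{106}{747} \approx 0.1419$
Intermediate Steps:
$Q = 2871$
$\frac{1}{Q + E} 212 = \frac{1}{2871 - 1377} \cdot 212 = \frac{1}{1494} \cdot 212 = \frac{106}{747}$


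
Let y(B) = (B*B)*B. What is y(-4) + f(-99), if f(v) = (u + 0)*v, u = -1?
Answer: 35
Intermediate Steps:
y(B) = B³ (y(B) = B²*B = B³)
f(v) = -v (f(v) = (-1 + 0)*v = -v)
y(-4) + f(-99) = (-4)³ - 1*(-99) = -64 + 99 = 35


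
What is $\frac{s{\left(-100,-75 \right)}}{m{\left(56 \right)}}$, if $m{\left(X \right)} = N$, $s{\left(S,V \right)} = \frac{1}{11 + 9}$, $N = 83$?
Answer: $\frac{1}{1660} \approx 0.00060241$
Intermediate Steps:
$s{\left(S,V \right)} = \frac{1}{20}$
$m{\left(X \right)} = 83$
$\frac{s{\left(-100,-75 \right)}}{m{\left(56 \right)}} = \frac{1}{20 \cdot 83} = \frac{1}{20} \cdot \frac{1}{83} = \frac{1}{1660}$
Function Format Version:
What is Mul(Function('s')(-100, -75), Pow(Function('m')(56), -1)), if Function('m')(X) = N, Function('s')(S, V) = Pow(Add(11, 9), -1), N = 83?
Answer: Rational(1, 1660) ≈ 0.00060241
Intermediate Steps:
Function('s')(S, V) = Rational(1, 20) (Function('s')(S, V) = Pow(20, -1) = Rational(1, 20))
Function('m')(X) = 83
Mul(Function('s')(-100, -75), Pow(Function('m')(56), -1)) = Mul(Rational(1, 20), Pow(83, -1)) = Mul(Rational(1, 20), Rational(1, 83)) = Rational(1, 1660)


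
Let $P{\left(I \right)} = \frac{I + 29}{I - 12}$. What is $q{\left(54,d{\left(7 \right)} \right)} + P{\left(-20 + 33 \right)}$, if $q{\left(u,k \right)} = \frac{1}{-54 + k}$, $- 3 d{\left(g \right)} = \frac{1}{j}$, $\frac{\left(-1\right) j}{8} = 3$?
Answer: $\frac{163182}{3887} \approx 41.981$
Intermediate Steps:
$j = -24$ ($j = \left(-8\right) 3 = -24$)
$d{\left(g \right)} = \frac{1}{72}$ ($d{\left(g \right)} = - \frac{1}{3 \left(-24\right)} = \left(- \frac{1}{3}\right) \left(- \frac{1}{24}\right) = \frac{1}{72}$)
$P{\left(I \right)} = \frac{29 + I}{-12 + I}$
$q{\left(54,d{\left(7 \right)} \right)} + P{\left(-20 + 33 \right)} = \frac{1}{-54 + \frac{1}{72}} + \frac{29 + \left(-20 + 33\right)}{-12 + \left(-20 + 33\right)} = \frac{1}{- \frac{3887}{72}} + \frac{29 + 13}{-12 + 13} = - \frac{72}{3887} + 1^{-1} \cdot 42 = - \frac{72}{3887} + 1 \cdot 42 = - \frac{72}{3887} + 42 = \frac{163182}{3887}$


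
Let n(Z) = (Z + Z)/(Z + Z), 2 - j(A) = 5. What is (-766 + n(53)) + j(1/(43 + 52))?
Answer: -768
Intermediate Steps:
j(A) = -3 (j(A) = 2 - 1*5 = 2 - 5 = -3)
n(Z) = 1 (n(Z) = (2*Z)/((2*Z)) = (2*Z)*(1/(2*Z)) = 1)
(-766 + n(53)) + j(1/(43 + 52)) = (-766 + 1) - 3 = -765 - 3 = -768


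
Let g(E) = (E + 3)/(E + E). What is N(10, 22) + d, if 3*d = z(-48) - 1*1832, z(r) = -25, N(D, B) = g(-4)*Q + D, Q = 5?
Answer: -4867/8 ≈ -608.38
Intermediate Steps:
g(E) = (3 + E)/(2*E) (g(E) = (3 + E)/((2*E)) = (3 + E)*(1/(2*E)) = (3 + E)/(2*E))
N(D, B) = 5/8 + D (N(D, B) = ((½)*(3 - 4)/(-4))*5 + D = ((½)*(-¼)*(-1))*5 + D = (⅛)*5 + D = 5/8 + D)
d = -619 (d = (-25 - 1*1832)/3 = (-25 - 1832)/3 = (⅓)*(-1857) = -619)
N(10, 22) + d = (5/8 + 10) - 619 = 85/8 - 619 = -4867/8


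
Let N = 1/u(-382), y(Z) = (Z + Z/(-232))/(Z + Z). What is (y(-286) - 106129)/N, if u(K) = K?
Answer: 9405532375/232 ≈ 4.0541e+7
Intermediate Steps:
y(Z) = 231/464 (y(Z) = (Z + Z*(-1/232))/((2*Z)) = (Z - Z/232)*(1/(2*Z)) = (231*Z/232)*(1/(2*Z)) = 231/464)
N = -1/382 (N = 1/(-382) = -1/382 ≈ -0.0026178)
(y(-286) - 106129)/N = (231/464 - 106129)/(-1/382) = -49243625/464*(-382) = 9405532375/232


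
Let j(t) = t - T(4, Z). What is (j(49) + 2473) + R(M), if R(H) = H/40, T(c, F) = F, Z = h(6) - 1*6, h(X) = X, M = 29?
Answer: 100909/40 ≈ 2522.7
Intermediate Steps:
Z = 0 (Z = 6 - 1*6 = 6 - 6 = 0)
j(t) = t (j(t) = t - 1*0 = t + 0 = t)
R(H) = H/40 (R(H) = H*(1/40) = H/40)
(j(49) + 2473) + R(M) = (49 + 2473) + (1/40)*29 = 2522 + 29/40 = 100909/40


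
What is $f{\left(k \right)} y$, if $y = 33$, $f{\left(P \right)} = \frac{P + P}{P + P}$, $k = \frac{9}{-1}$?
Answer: $33$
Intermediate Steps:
$k = -9$ ($k = 9 \left(-1\right) = -9$)
$f{\left(P \right)} = 1$ ($f{\left(P \right)} = \frac{2 P}{2 P} = 2 P \frac{1}{2 P} = 1$)
$f{\left(k \right)} y = 1 \cdot 33 = 33$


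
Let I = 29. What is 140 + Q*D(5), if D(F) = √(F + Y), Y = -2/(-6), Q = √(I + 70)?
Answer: 140 + 4*√33 ≈ 162.98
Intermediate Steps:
Q = 3*√11 (Q = √(29 + 70) = √99 = 3*√11 ≈ 9.9499)
Y = ⅓ (Y = -2*(-⅙) = ⅓ ≈ 0.33333)
D(F) = √(⅓ + F) (D(F) = √(F + ⅓) = √(⅓ + F))
140 + Q*D(5) = 140 + (3*√11)*(√(3 + 9*5)/3) = 140 + (3*√11)*(√(3 + 45)/3) = 140 + (3*√11)*(√48/3) = 140 + (3*√11)*((4*√3)/3) = 140 + (3*√11)*(4*√3/3) = 140 + 4*√33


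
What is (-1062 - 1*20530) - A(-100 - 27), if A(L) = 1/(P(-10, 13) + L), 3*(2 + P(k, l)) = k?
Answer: -8572021/397 ≈ -21592.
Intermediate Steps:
P(k, l) = -2 + k/3
A(L) = 1/(-16/3 + L) (A(L) = 1/((-2 + (⅓)*(-10)) + L) = 1/((-2 - 10/3) + L) = 1/(-16/3 + L))
(-1062 - 1*20530) - A(-100 - 27) = (-1062 - 1*20530) - 3/(-16 + 3*(-100 - 27)) = (-1062 - 20530) - 3/(-16 + 3*(-127)) = -21592 - 3/(-16 - 381) = -21592 - 3/(-397) = -21592 - 3*(-1)/397 = -21592 - 1*(-3/397) = -21592 + 3/397 = -8572021/397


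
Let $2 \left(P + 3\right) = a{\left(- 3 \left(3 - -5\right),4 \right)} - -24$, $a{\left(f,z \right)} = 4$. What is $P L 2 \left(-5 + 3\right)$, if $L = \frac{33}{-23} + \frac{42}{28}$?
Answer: $- \frac{66}{23} \approx -2.8696$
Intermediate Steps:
$P = 11$ ($P = -3 + \frac{4 - -24}{2} = -3 + \frac{4 + 24}{2} = -3 + \frac{1}{2} \cdot 28 = -3 + 14 = 11$)
$L = \frac{3}{46}$ ($L = 33 \left(- \frac{1}{23}\right) + 42 \cdot \frac{1}{28} = - \frac{33}{23} + \frac{3}{2} = \frac{3}{46} \approx 0.065217$)
$P L 2 \left(-5 + 3\right) = 11 \cdot \frac{3}{46} \cdot 2 \left(-5 + 3\right) = \frac{33 \cdot 2 \left(-2\right)}{46} = \frac{33}{46} \left(-4\right) = - \frac{66}{23}$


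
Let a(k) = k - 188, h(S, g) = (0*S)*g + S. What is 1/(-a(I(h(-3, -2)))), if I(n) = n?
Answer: 1/191 ≈ 0.0052356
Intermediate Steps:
h(S, g) = S (h(S, g) = 0*g + S = 0 + S = S)
a(k) = -188 + k
1/(-a(I(h(-3, -2)))) = 1/(-(-188 - 3)) = 1/(-1*(-191)) = 1/191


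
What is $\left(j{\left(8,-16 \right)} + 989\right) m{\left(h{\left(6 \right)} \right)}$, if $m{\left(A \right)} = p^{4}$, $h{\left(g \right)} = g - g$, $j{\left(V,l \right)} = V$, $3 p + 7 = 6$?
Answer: $\frac{997}{81} \approx 12.309$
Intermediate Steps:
$p = - \frac{1}{3}$ ($p = - \frac{7}{3} + \frac{1}{3} \cdot 6 = - \frac{7}{3} + 2 = - \frac{1}{3} \approx -0.33333$)
$h{\left(g \right)} = 0$
$m{\left(A \right)} = \frac{1}{81}$ ($m{\left(A \right)} = \left(- \frac{1}{3}\right)^{4} = \frac{1}{81}$)
$\left(j{\left(8,-16 \right)} + 989\right) m{\left(h{\left(6 \right)} \right)} = \left(8 + 989\right) \frac{1}{81} = 997 \cdot \frac{1}{81} = \frac{997}{81}$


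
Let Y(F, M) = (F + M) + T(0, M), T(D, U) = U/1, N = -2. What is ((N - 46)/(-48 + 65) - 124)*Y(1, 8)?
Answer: -2156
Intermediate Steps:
T(D, U) = U (T(D, U) = U*1 = U)
Y(F, M) = F + 2*M (Y(F, M) = (F + M) + M = F + 2*M)
((N - 46)/(-48 + 65) - 124)*Y(1, 8) = ((-2 - 46)/(-48 + 65) - 124)*(1 + 2*8) = (-48/17 - 124)*(1 + 16) = (-48*1/17 - 124)*17 = (-48/17 - 124)*17 = -2156/17*17 = -2156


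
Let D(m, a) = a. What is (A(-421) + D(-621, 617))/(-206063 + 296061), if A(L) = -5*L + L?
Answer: 2301/89998 ≈ 0.025567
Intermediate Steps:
A(L) = -4*L
(A(-421) + D(-621, 617))/(-206063 + 296061) = (-4*(-421) + 617)/(-206063 + 296061) = (1684 + 617)/89998 = 2301*(1/89998) = 2301/89998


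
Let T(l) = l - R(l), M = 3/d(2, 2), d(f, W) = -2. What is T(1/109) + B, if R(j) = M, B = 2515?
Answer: 548599/218 ≈ 2516.5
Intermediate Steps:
M = -3/2 (M = 3/(-2) = 3*(-1/2) = -3/2 ≈ -1.5000)
R(j) = -3/2
T(l) = 3/2 + l (T(l) = l - 1*(-3/2) = l + 3/2 = 3/2 + l)
T(1/109) + B = (3/2 + 1/109) + 2515 = 329/218 + 2515 = 548599/218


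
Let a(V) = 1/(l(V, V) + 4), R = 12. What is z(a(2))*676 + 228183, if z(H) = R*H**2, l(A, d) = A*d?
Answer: 913239/4 ≈ 2.2831e+5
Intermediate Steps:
a(V) = 1/(4 + V**2) (a(V) = 1/(V*V + 4) = 1/(V**2 + 4) = 1/(4 + V**2))
z(H) = 12*H**2
z(a(2))*676 + 228183 = (12*(1/(4 + 2**2))**2)*676 + 228183 = (12*(1/(4 + 4))**2)*676 + 228183 = (12*(1/8)**2)*676 + 228183 = (12*(1/64))*676 + 228183 = (3/16)*676 + 228183 = 507/4 + 228183 = 913239/4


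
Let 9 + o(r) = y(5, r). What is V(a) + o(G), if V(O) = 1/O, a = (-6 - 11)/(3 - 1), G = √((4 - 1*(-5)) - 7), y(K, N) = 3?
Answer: -104/17 ≈ -6.1176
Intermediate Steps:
G = √2 (G = √((4 + 5) - 7) = √(9 - 7) = √2 ≈ 1.4142)
o(r) = -6 (o(r) = -9 + 3 = -6)
a = -17/2 ≈ -8.5000
V(a) + o(G) = 1/(-17/2) - 6 = -2/17 - 6 = -104/17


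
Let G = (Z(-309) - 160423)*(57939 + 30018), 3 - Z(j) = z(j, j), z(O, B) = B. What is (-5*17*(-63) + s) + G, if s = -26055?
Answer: -14082903927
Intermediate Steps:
Z(j) = 3 - j
G = -14082883227 (G = ((3 - 1*(-309)) - 160423)*(57939 + 30018) = ((3 + 309) - 160423)*87957 = (312 - 160423)*87957 = -160111*87957 = -14082883227)
(-5*17*(-63) + s) + G = (-5*17*(-63) - 26055) - 14082883227 = (-85*(-63) - 26055) - 14082883227 = (5355 - 26055) - 14082883227 = -20700 - 14082883227 = -14082903927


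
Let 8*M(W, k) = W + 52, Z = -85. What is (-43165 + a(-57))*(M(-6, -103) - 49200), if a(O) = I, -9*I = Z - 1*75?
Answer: 76413428525/36 ≈ 2.1226e+9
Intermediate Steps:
I = 160/9 (I = -(-85 - 1*75)/9 = -(-85 - 75)/9 = -⅑*(-160) = 160/9 ≈ 17.778)
a(O) = 160/9
M(W, k) = 13/2 + W/8 (M(W, k) = (W + 52)/8 = (52 + W)/8 = 13/2 + W/8)
(-43165 + a(-57))*(M(-6, -103) - 49200) = (-43165 + 160/9)*((13/2 + (⅛)*(-6)) - 49200) = -388325*((13/2 - ¾) - 49200)/9 = -388325*(23/4 - 49200)/9 = -388325/9*(-196777/4) = 76413428525/36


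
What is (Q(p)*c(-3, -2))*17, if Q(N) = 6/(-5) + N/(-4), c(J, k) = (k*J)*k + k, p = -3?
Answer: 1071/10 ≈ 107.10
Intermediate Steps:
c(J, k) = k + J*k² (c(J, k) = (J*k)*k + k = J*k² + k = k + J*k²)
Q(N) = -6/5 - N/4 (Q(N) = 6*(-⅕) + N*(-¼) = -6/5 - N/4)
(Q(p)*c(-3, -2))*17 = ((-6/5 - ¼*(-3))*(-2*(1 - 3*(-2))))*17 = ((-6/5 + ¾)*(-2*(1 + 6)))*17 = -(-9)*7/10*17 = -9/20*(-14)*17 = (63/10)*17 = 1071/10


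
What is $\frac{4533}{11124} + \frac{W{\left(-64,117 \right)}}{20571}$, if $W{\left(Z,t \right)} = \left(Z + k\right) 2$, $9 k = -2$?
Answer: $\frac{30606509}{76277268} \approx 0.40125$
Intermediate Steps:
$k = - \frac{2}{9}$ ($k = \frac{1}{9} \left(-2\right) = - \frac{2}{9} \approx -0.22222$)
$W{\left(Z,t \right)} = - \frac{4}{9} + 2 Z$ ($W{\left(Z,t \right)} = \left(Z - \frac{2}{9}\right) 2 = \left(- \frac{2}{9} + Z\right) 2 = - \frac{4}{9} + 2 Z$)
$\frac{4533}{11124} + \frac{W{\left(-64,117 \right)}}{20571} = \frac{4533}{11124} + \frac{- \frac{4}{9} + 2 \left(-64\right)}{20571} = 4533 \cdot \frac{1}{11124} + \left(- \frac{4}{9} - 128\right) \frac{1}{20571} = \frac{1511}{3708} - \frac{1156}{185139} = \frac{30606509}{76277268}$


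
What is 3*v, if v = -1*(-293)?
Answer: 879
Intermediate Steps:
v = 293
3*v = 3*293 = 879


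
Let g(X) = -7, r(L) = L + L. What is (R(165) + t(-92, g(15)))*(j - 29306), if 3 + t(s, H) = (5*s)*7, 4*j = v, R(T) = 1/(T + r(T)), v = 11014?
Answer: 8472286732/99 ≈ 8.5579e+7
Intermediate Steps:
r(L) = 2*L
R(T) = 1/(3*T) (R(T) = 1/(T + 2*T) = 1/(3*T))
j = 5507/2 (j = (1/4)*11014 = 5507/2 ≈ 2753.5)
t(s, H) = -3 + 35*s (t(s, H) = -3 + (5*s)*7 = -3 + 35*s)
(R(165) + t(-92, g(15)))*(j - 29306) = ((1/3)/165 + (-3 + 35*(-92)))*(5507/2 - 29306) = ((1/3)*(1/165) + (-3 - 3220))*(-53105/2) = (1/495 - 3223)*(-53105/2) = -1595384/495*(-53105/2) = 8472286732/99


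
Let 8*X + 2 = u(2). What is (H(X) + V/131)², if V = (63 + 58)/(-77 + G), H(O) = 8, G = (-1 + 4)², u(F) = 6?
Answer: 5061326449/79352464 ≈ 63.783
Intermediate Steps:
G = 9 (G = 3² = 9)
X = ½ (X = -¼ + (⅛)*6 = -¼ + ¾ = ½ ≈ 0.50000)
V = -121/68 (V = (63 + 58)/(-77 + 9) = 121/(-68) = 121*(-1/68) = -121/68 ≈ -1.7794)
(H(X) + V/131)² = (8 - 121/68/131)² = (8 - 121/68*1/131)² = (8 - 121/8908)² = (71143/8908)² = 5061326449/79352464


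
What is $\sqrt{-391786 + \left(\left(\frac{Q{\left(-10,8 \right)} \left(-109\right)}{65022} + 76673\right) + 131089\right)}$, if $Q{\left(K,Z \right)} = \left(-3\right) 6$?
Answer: $\frac{i \sqrt{21611879725957}}{10837} \approx 428.98 i$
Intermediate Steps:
$Q{\left(K,Z \right)} = -18$
$\sqrt{-391786 + \left(\left(\frac{Q{\left(-10,8 \right)} \left(-109\right)}{65022} + 76673\right) + 131089\right)} = \sqrt{-391786 + \left(\left(\frac{\left(-18\right) \left(-109\right)}{65022} + 76673\right) + 131089\right)} = \sqrt{-391786 + \left(\left(1962 \cdot \frac{1}{65022} + 76673\right) + 131089\right)} = \sqrt{-391786 + \left(\left(\frac{327}{10837} + 76673\right) + 131089\right)} = \sqrt{-391786 + \left(\frac{830905628}{10837} + 131089\right)} = \sqrt{-391786 + \frac{2251517121}{10837}} = \sqrt{- \frac{1994267761}{10837}} = \frac{i \sqrt{21611879725957}}{10837}$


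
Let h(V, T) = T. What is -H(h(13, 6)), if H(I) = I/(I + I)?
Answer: -½ ≈ -0.50000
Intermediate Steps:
H(I) = ½ (H(I) = I/((2*I)) = I*(1/(2*I)) = ½)
-H(h(13, 6)) = -1*½ = -½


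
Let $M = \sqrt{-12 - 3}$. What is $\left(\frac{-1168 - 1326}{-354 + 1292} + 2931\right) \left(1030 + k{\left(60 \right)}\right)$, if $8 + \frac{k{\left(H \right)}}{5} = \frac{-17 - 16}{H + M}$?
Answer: $\frac{46681594080}{16147} + \frac{15107312 i \sqrt{15}}{113029} \approx 2.891 \cdot 10^{6} + 517.66 i$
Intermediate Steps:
$M = i \sqrt{15}$ ($M = \sqrt{-15} = i \sqrt{15} \approx 3.873 i$)
$k{\left(H \right)} = -40 - \frac{165}{H + i \sqrt{15}}$ ($k{\left(H \right)} = -40 + 5 \frac{-17 - 16}{H + i \sqrt{15}} = -40 + 5 \left(- \frac{33}{H + i \sqrt{15}}\right) = -40 - \frac{165}{H + i \sqrt{15}}$)
$\left(\frac{-1168 - 1326}{-354 + 1292} + 2931\right) \left(1030 + k{\left(60 \right)}\right) = \left(\frac{-1168 - 1326}{-354 + 1292} + 2931\right) \left(1030 + \frac{5 \left(-33 - 480 - 8 i \sqrt{15}\right)}{60 + i \sqrt{15}}\right) = \left(- \frac{2494}{938} + 2931\right) \left(1030 + \frac{5 \left(-33 - 480 - 8 i \sqrt{15}\right)}{60 + i \sqrt{15}}\right) = \left(\left(-2494\right) \frac{1}{938} + 2931\right) \left(1030 + \frac{5 \left(-513 - 8 i \sqrt{15}\right)}{60 + i \sqrt{15}}\right) = \left(- \frac{1247}{469} + 2931\right) \left(1030 + \frac{5 \left(-513 - 8 i \sqrt{15}\right)}{60 + i \sqrt{15}}\right) = \frac{1373392 \left(1030 + \frac{5 \left(-513 - 8 i \sqrt{15}\right)}{60 + i \sqrt{15}}\right)}{469} = \frac{1414593760}{469} + \frac{6866960 \left(-513 - 8 i \sqrt{15}\right)}{469 \left(60 + i \sqrt{15}\right)}$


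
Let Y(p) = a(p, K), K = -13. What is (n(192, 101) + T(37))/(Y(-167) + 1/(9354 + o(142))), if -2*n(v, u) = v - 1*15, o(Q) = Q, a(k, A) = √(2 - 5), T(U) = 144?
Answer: 527028/270522049 - 5004657888*I*√3/270522049 ≈ 0.0019482 - 32.043*I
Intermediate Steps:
a(k, A) = I*√3 (a(k, A) = √(-3) = I*√3)
n(v, u) = 15/2 - v/2 (n(v, u) = -(v - 1*15)/2 = -(v - 15)/2 = -(-15 + v)/2 = 15/2 - v/2)
Y(p) = I*√3
(n(192, 101) + T(37))/(Y(-167) + 1/(9354 + o(142))) = ((15/2 - ½*192) + 144)/(I*√3 + 1/(9354 + 142)) = ((15/2 - 96) + 144)/(I*√3 + 1/9496) = (-177/2 + 144)/(I*√3 + 1/9496) = 111/(2*(1/9496 + I*√3))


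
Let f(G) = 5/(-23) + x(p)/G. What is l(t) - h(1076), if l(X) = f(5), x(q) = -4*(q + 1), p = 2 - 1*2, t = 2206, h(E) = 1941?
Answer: -223332/115 ≈ -1942.0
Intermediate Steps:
p = 0 (p = 2 - 2 = 0)
x(q) = -4 - 4*q (x(q) = -4*(1 + q) = -4 - 4*q)
f(G) = -5/23 - 4/G (f(G) = 5/(-23) + (-4 - 4*0)/G = 5*(-1/23) + (-4 + 0)/G = -5/23 - 4/G)
l(X) = -117/115 (l(X) = -5/23 - 4/5 = -5/23 - 4*⅕ = -5/23 - ⅘ = -117/115)
l(t) - h(1076) = -117/115 - 1*1941 = -117/115 - 1941 = -223332/115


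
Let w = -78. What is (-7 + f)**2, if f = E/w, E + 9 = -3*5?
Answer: 7569/169 ≈ 44.787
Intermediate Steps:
E = -24 (E = -9 - 3*5 = -9 - 15 = -24)
f = 4/13 (f = -24/(-78) = -24*(-1/78) = 4/13 ≈ 0.30769)
(-7 + f)**2 = (-7 + 4/13)**2 = (-87/13)**2 = 7569/169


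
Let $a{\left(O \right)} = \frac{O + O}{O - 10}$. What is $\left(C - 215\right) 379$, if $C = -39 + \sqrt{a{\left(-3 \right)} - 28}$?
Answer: $-96266 + \frac{379 i \sqrt{4654}}{13} \approx -96266.0 + 1988.9 i$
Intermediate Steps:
$a{\left(O \right)} = \frac{2 O}{-10 + O}$
$C = -39 + \frac{i \sqrt{4654}}{13}$ ($C = -39 + \sqrt{2 \left(-3\right) \frac{1}{-10 - 3} - 28} = -39 + \sqrt{2 \left(-3\right) \frac{1}{-13} - 28} = -39 + \sqrt{2 \left(-3\right) \left(- \frac{1}{13}\right) - 28} = -39 + \sqrt{\frac{6}{13} - 28} = -39 + \sqrt{- \frac{358}{13}} = -39 + \frac{i \sqrt{4654}}{13} \approx -39.0 + 5.2477 i$)
$\left(C - 215\right) 379 = \left(\left(-39 + \frac{i \sqrt{4654}}{13}\right) - 215\right) 379 = \left(-254 + \frac{i \sqrt{4654}}{13}\right) 379 = -96266 + \frac{379 i \sqrt{4654}}{13}$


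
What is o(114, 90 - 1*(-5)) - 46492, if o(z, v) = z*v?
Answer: -35662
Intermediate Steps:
o(z, v) = v*z
o(114, 90 - 1*(-5)) - 46492 = (90 - 1*(-5))*114 - 46492 = (90 + 5)*114 - 46492 = 95*114 - 46492 = 10830 - 46492 = -35662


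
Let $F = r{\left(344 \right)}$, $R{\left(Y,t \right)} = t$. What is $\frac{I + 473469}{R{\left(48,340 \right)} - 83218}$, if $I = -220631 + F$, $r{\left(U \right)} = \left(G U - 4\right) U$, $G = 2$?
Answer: $- \frac{244067}{41439} \approx -5.8898$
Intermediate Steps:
$r{\left(U \right)} = U \left(-4 + 2 U\right)$ ($r{\left(U \right)} = \left(2 U - 4\right) U = \left(-4 + 2 U\right) U = U \left(-4 + 2 U\right)$)
$F = 235296$ ($F = 2 \cdot 344 \left(-2 + 344\right) = 2 \cdot 344 \cdot 342 = 235296$)
$I = 14665$ ($I = -220631 + 235296 = 14665$)
$\frac{I + 473469}{R{\left(48,340 \right)} - 83218} = \frac{14665 + 473469}{340 - 83218} = \frac{488134}{-82878} = 488134 \left(- \frac{1}{82878}\right) = - \frac{244067}{41439}$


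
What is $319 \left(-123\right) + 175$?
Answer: $-39062$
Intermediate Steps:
$319 \left(-123\right) + 175 = -39237 + 175 = -39062$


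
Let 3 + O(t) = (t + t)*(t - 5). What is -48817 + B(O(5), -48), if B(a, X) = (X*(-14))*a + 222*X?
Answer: -61489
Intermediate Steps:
O(t) = -3 + 2*t*(-5 + t) (O(t) = -3 + (t + t)*(t - 5) = -3 + (2*t)*(-5 + t) = -3 + 2*t*(-5 + t))
B(a, X) = 222*X - 14*X*a (B(a, X) = (-14*X)*a + 222*X = -14*X*a + 222*X = 222*X - 14*X*a)
-48817 + B(O(5), -48) = -48817 + 2*(-48)*(111 - 7*(-3 - 10*5 + 2*5²)) = -48817 + 2*(-48)*(111 - 7*(-3 - 50 + 2*25)) = -48817 + 2*(-48)*(111 - 7*(-3 - 50 + 50)) = -48817 + 2*(-48)*(111 - 7*(-3)) = -48817 + 2*(-48)*(111 + 21) = -48817 + 2*(-48)*132 = -48817 - 12672 = -61489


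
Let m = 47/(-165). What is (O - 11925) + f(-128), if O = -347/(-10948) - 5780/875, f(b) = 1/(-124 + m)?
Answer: -66969176947663/5612765900 ≈ -11932.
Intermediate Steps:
m = -47/165 (m = 47*(-1/165) = -47/165 ≈ -0.28485)
f(b) = -165/20507 (f(b) = 1/(-124 - 47/165) = 1/(-20507/165) = -165/20507)
O = -1799309/273700 (O = -347*(-1/10948) - 5780*1/875 = 347/10948 - 1156/175 = -1799309/273700 ≈ -6.5740)
(O - 11925) + f(-128) = (-1799309/273700 - 11925) - 165/20507 = -3265671809/273700 - 165/20507 = -66969176947663/5612765900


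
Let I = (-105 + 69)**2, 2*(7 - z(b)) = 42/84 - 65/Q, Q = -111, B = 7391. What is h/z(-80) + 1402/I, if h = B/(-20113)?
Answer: 38295964279/37366253208 ≈ 1.0249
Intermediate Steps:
z(b) = 2867/444 (z(b) = 7 - (42/84 - 65/(-111))/2 = 7 - (42*(1/84) - 65*(-1/111))/2 = 7 - (1/2 + 65/111)/2 = 7 - 1/2*241/222 = 7 - 241/444 = 2867/444)
h = -7391/20113 (h = 7391/(-20113) = 7391*(-1/20113) = -7391/20113 ≈ -0.36747)
I = 1296 (I = (-36)**2 = 1296)
h/z(-80) + 1402/I = -7391/(20113*2867/444) + 1402/1296 = -7391/20113*444/2867 + 1402*(1/1296) = -3281604/57663971 + 701/648 = 38295964279/37366253208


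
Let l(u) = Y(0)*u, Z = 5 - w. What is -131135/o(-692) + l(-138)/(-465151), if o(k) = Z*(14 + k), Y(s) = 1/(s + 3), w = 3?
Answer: 60997638761/630744756 ≈ 96.707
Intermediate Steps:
Y(s) = 1/(3 + s)
Z = 2 (Z = 5 - 1*3 = 5 - 3 = 2)
l(u) = u/3 (l(u) = u/(3 + 0) = u/3)
o(k) = 28 + 2*k (o(k) = 2*(14 + k) = 28 + 2*k)
-131135/o(-692) + l(-138)/(-465151) = -131135/(28 + 2*(-692)) + ((⅓)*(-138))/(-465151) = -131135/(28 - 1384) - 46*(-1/465151) = -131135/(-1356) + 46/465151 = -131135*(-1/1356) + 46/465151 = 131135/1356 + 46/465151 = 60997638761/630744756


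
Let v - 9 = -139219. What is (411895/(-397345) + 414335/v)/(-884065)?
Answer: 1268421963/279437273037910 ≈ 4.5392e-6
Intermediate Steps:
v = -139210 (v = 9 - 139219 = -139210)
(411895/(-397345) + 414335/v)/(-884065) = (411895/(-397345) + 414335/(-139210))/(-884065) = (411895*(-1/397345) + 414335*(-1/139210))*(-1/884065) = (-82379/79469 - 82867/27842)*(-1/884065) = -8878953741/2212575898*(-1/884065) = 1268421963/279437273037910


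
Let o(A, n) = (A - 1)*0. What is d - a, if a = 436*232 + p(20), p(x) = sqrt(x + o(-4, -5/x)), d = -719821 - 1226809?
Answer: -2047782 - 2*sqrt(5) ≈ -2.0478e+6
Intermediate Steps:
o(A, n) = 0 (o(A, n) = (-1 + A)*0 = 0)
d = -1946630
p(x) = sqrt(x) (p(x) = sqrt(x + 0) = sqrt(x))
a = 101152 + 2*sqrt(5) (a = 436*232 + sqrt(20) = 101152 + 2*sqrt(5) ≈ 1.0116e+5)
d - a = -1946630 - (101152 + 2*sqrt(5)) = -1946630 + (-101152 - 2*sqrt(5)) = -2047782 - 2*sqrt(5)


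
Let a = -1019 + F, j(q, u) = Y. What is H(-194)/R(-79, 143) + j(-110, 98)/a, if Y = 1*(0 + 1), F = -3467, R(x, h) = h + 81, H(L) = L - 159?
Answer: -791891/502432 ≈ -1.5761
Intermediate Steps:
H(L) = -159 + L
R(x, h) = 81 + h
Y = 1 (Y = 1*1 = 1)
j(q, u) = 1
a = -4486 (a = -1019 - 3467 = -4486)
H(-194)/R(-79, 143) + j(-110, 98)/a = (-159 - 194)/(81 + 143) + 1/(-4486) = -353/224 + 1*(-1/4486) = -353*1/224 - 1/4486 = -353/224 - 1/4486 = -791891/502432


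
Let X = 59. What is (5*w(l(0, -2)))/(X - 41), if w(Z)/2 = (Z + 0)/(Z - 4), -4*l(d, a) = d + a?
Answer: -5/63 ≈ -0.079365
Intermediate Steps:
l(d, a) = -a/4 - d/4 (l(d, a) = -(d + a)/4 = -(a + d)/4 = -a/4 - d/4)
w(Z) = 2*Z/(-4 + Z) (w(Z) = 2*((Z + 0)/(Z - 4)) = 2*(Z/(-4 + Z)) = 2*Z/(-4 + Z))
(5*w(l(0, -2)))/(X - 41) = (5*(2*(-¼*(-2) - ¼*0)/(-4 + (-¼*(-2) - ¼*0))))/(59 - 41) = (5*(2*(½ + 0)/(-4 + (½ + 0))))/18 = (5*(2*(½)/(-4 + ½)))*(1/18) = (5*(2*(½)/(-7/2)))*(1/18) = (5*(2*(½)*(-2/7)))*(1/18) = (5*(-2/7))*(1/18) = -10/7*1/18 = -5/63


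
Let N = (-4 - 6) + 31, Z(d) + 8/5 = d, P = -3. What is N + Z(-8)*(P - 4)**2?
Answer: -2247/5 ≈ -449.40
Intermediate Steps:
Z(d) = -8/5 + d
N = 21 (N = -10 + 31 = 21)
N + Z(-8)*(P - 4)**2 = 21 + (-8/5 - 8)*(-3 - 4)**2 = 21 - 48/5*(-7)**2 = 21 - 48/5*49 = 21 - 2352/5 = -2247/5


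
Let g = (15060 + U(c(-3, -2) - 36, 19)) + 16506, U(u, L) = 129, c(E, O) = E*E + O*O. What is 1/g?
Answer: 1/31695 ≈ 3.1551e-5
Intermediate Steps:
c(E, O) = E² + O²
g = 31695 (g = (15060 + 129) + 16506 = 15189 + 16506 = 31695)
1/g = 1/31695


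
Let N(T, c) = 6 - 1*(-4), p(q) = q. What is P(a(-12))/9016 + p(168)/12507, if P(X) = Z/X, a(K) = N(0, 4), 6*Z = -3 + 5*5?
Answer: 15192739/1127631120 ≈ 0.013473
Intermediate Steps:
N(T, c) = 10 (N(T, c) = 6 + 4 = 10)
Z = 11/3 (Z = (-3 + 5*5)/6 = (-3 + 25)/6 = (⅙)*22 = 11/3 ≈ 3.6667)
a(K) = 10
P(X) = 11/(3*X)
P(a(-12))/9016 + p(168)/12507 = ((11/3)/10)/9016 + 168/12507 = ((11/3)*(⅒))*(1/9016) + 168*(1/12507) = (11/30)*(1/9016) + 56/4169 = 11/270480 + 56/4169 = 15192739/1127631120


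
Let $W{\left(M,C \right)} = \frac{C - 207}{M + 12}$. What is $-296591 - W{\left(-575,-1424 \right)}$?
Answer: $- \frac{166982364}{563} \approx -2.9659 \cdot 10^{5}$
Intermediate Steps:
$W{\left(M,C \right)} = \frac{-207 + C}{12 + M}$
$-296591 - W{\left(-575,-1424 \right)} = -296591 - \frac{-207 - 1424}{12 - 575} = -296591 - \frac{1}{-563} \left(-1631\right) = -296591 - \left(- \frac{1}{563}\right) \left(-1631\right) = -296591 - \frac{1631}{563} = - \frac{166982364}{563}$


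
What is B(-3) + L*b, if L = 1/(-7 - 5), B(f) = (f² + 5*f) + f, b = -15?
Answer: -31/4 ≈ -7.7500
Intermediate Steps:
B(f) = f² + 6*f
L = -1/12 (L = 1/(-12) = -1/12 ≈ -0.083333)
B(-3) + L*b = -3*(6 - 3) - 1/12*(-15) = -3*3 + 5/4 = -9 + 5/4 = -31/4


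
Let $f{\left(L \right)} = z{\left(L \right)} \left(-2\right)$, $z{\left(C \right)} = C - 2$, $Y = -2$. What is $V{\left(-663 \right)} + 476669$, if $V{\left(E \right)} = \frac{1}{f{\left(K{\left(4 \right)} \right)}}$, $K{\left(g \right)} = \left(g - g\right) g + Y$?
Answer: $\frac{3813353}{8} \approx 4.7667 \cdot 10^{5}$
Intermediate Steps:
$z{\left(C \right)} = -2 + C$
$K{\left(g \right)} = -2$ ($K{\left(g \right)} = \left(g - g\right) g - 2 = 0 g - 2 = 0 - 2 = -2$)
$f{\left(L \right)} = 4 - 2 L$ ($f{\left(L \right)} = \left(-2 + L\right) \left(-2\right) = 4 - 2 L$)
$V{\left(E \right)} = \frac{1}{8}$ ($V{\left(E \right)} = \frac{1}{4 - -4} = \frac{1}{4 + 4} = \frac{1}{8}$)
$V{\left(-663 \right)} + 476669 = \frac{1}{8} + 476669 = \frac{3813353}{8}$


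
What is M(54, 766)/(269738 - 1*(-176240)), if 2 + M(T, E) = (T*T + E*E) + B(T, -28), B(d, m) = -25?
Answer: 34685/26234 ≈ 1.3221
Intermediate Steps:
M(T, E) = -27 + E**2 + T**2 (M(T, E) = -2 + ((T*T + E*E) - 25) = -2 + ((T**2 + E**2) - 25) = -2 + ((E**2 + T**2) - 25) = -2 + (-25 + E**2 + T**2) = -27 + E**2 + T**2)
M(54, 766)/(269738 - 1*(-176240)) = (-27 + 766**2 + 54**2)/(269738 - 1*(-176240)) = (-27 + 586756 + 2916)/(269738 + 176240) = 589645/445978 = 589645*(1/445978) = 34685/26234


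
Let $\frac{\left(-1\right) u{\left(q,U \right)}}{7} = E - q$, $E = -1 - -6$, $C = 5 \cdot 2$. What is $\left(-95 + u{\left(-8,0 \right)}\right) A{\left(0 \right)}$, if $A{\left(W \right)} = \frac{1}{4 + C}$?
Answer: $- \frac{93}{7} \approx -13.286$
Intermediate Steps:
$C = 10$
$E = 5$ ($E = -1 + 6 = 5$)
$u{\left(q,U \right)} = -35 + 7 q$ ($u{\left(q,U \right)} = - 7 \left(5 - q\right) = -35 + 7 q$)
$A{\left(W \right)} = \frac{1}{14}$ ($A{\left(W \right)} = \frac{1}{4 + 10} = \frac{1}{14}$)
$\left(-95 + u{\left(-8,0 \right)}\right) A{\left(0 \right)} = \left(-95 + \left(-35 + 7 \left(-8\right)\right)\right) \frac{1}{14} = \left(-95 - 91\right) \frac{1}{14} = \left(-186\right) \frac{1}{14} = - \frac{93}{7}$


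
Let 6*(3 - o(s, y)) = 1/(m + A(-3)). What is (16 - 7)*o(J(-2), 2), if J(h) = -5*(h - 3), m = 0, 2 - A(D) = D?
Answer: 267/10 ≈ 26.700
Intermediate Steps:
A(D) = 2 - D
J(h) = 15 - 5*h (J(h) = -5*(-3 + h) = 15 - 5*h)
o(s, y) = 89/30 (o(s, y) = 3 - 1/(6*(0 + (2 - 1*(-3)))) = 3 - 1/(6*(0 + (2 + 3))) = 3 - 1/(6*(0 + 5)) = 3 - 1/6/5 = 3 - 1/6*1/5 = 3 - 1/30 = 89/30)
(16 - 7)*o(J(-2), 2) = (16 - 7)*(89/30) = 9*(89/30) = 267/10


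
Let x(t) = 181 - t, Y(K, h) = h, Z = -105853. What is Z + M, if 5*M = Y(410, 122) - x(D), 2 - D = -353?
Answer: -528969/5 ≈ -1.0579e+5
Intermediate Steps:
D = 355 (D = 2 - 1*(-353) = 2 + 353 = 355)
M = 296/5 (M = (122 - (181 - 1*355))/5 = (122 - (181 - 355))/5 = (122 - 1*(-174))/5 = (122 + 174)/5 = (1/5)*296 = 296/5 ≈ 59.200)
Z + M = -105853 + 296/5 = -528969/5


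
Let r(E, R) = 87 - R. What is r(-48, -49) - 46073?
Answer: -45937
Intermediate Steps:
r(-48, -49) - 46073 = (87 - 1*(-49)) - 46073 = (87 + 49) - 46073 = 136 - 46073 = -45937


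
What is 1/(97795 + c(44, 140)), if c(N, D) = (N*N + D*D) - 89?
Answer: 1/119242 ≈ 8.3863e-6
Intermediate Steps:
c(N, D) = -89 + D² + N² (c(N, D) = (N² + D²) - 89 = (D² + N²) - 89 = -89 + D² + N²)
1/(97795 + c(44, 140)) = 1/(97795 + (-89 + 140² + 44²)) = 1/(97795 + (-89 + 19600 + 1936)) = 1/(97795 + 21447) = 1/119242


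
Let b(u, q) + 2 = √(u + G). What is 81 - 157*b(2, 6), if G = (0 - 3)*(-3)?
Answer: 395 - 157*√11 ≈ -125.71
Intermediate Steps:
G = 9 (G = -3*(-3) = 9)
b(u, q) = -2 + √(9 + u) (b(u, q) = -2 + √(u + 9) = -2 + √(9 + u))
81 - 157*b(2, 6) = 81 - 157*(-2 + √(9 + 2)) = 81 - 157*(-2 + √11) = 81 + (314 - 157*√11) = 395 - 157*√11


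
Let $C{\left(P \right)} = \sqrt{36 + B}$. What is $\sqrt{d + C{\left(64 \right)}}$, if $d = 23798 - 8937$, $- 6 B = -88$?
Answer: $\frac{\sqrt{133749 + 6 \sqrt{114}}}{3} \approx 121.93$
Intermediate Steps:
$B = \frac{44}{3}$ ($B = \left(- \frac{1}{6}\right) \left(-88\right) = \frac{44}{3} \approx 14.667$)
$C{\left(P \right)} = \frac{2 \sqrt{114}}{3}$ ($C{\left(P \right)} = \sqrt{36 + \frac{44}{3}} = \sqrt{\frac{152}{3}} = \frac{2 \sqrt{114}}{3}$)
$d = 14861$
$\sqrt{d + C{\left(64 \right)}} = \sqrt{14861 + \frac{2 \sqrt{114}}{3}}$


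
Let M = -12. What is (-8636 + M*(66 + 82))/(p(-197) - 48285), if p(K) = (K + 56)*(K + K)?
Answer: -10412/7269 ≈ -1.4324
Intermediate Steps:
p(K) = 2*K*(56 + K) (p(K) = (56 + K)*(2*K) = 2*K*(56 + K))
(-8636 + M*(66 + 82))/(p(-197) - 48285) = (-8636 - 12*(66 + 82))/(2*(-197)*(56 - 197) - 48285) = (-8636 - 12*148)/(2*(-197)*(-141) - 48285) = (-8636 - 1776)/(55554 - 48285) = -10412/7269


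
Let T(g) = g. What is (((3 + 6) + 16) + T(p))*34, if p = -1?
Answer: 816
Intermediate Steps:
(((3 + 6) + 16) + T(p))*34 = (((3 + 6) + 16) - 1)*34 = ((9 + 16) - 1)*34 = (25 - 1)*34 = 24*34 = 816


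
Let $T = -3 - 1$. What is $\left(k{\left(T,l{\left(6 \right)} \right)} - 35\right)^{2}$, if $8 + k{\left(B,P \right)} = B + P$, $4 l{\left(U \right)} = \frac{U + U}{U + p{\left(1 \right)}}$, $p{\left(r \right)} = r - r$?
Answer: $\frac{8649}{4} \approx 2162.3$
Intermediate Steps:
$p{\left(r \right)} = 0$
$l{\left(U \right)} = \frac{1}{2}$ ($l{\left(U \right)} = \frac{\left(U + U\right) \frac{1}{U + 0}}{4} = \frac{2 U \frac{1}{U}}{4} = \frac{1}{4} \cdot 2 = \frac{1}{2}$)
$T = -4$ ($T = -3 - 1 = -4$)
$k{\left(B,P \right)} = -8 + B + P$ ($k{\left(B,P \right)} = -8 + \left(B + P\right) = -8 + B + P$)
$\left(k{\left(T,l{\left(6 \right)} \right)} - 35\right)^{2} = \left(\left(-8 - 4 + \frac{1}{2}\right) - 35\right)^{2} = \left(- \frac{23}{2} - 35\right)^{2} = \left(- \frac{93}{2}\right)^{2} = \frac{8649}{4}$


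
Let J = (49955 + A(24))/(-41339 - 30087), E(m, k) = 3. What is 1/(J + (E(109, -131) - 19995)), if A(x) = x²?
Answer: -71426/1427999123 ≈ -5.0018e-5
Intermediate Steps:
J = -50531/71426 (J = (49955 + 24²)/(-41339 - 30087) = (49955 + 576)/(-71426) = 50531*(-1/71426) = -50531/71426 ≈ -0.70746)
1/(J + (E(109, -131) - 19995)) = 1/(-50531/71426 + (3 - 19995)) = 1/(-50531/71426 - 19992) = 1/(-1427999123/71426) = -71426/1427999123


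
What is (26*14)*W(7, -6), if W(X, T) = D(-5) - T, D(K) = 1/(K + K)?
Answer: 10738/5 ≈ 2147.6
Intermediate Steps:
D(K) = 1/(2*K)
W(X, T) = -⅒ - T (W(X, T) = (½)/(-5) - T = (½)*(-⅕) - T = -⅒ - T)
(26*14)*W(7, -6) = (26*14)*(-⅒ - 1*(-6)) = 364*(-⅒ + 6) = 364*(59/10) = 10738/5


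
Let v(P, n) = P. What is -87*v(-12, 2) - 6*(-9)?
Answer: 1098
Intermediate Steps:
-87*v(-12, 2) - 6*(-9) = -87*(-12) - 6*(-9) = 1044 + 54 = 1098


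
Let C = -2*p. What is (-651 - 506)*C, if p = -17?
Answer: -39338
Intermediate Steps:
C = 34 (C = -2*(-17) = 34)
(-651 - 506)*C = (-651 - 506)*34 = -1157*34 = -39338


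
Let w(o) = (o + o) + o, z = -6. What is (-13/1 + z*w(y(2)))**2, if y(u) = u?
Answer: 2401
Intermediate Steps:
w(o) = 3*o (w(o) = 2*o + o = 3*o)
(-13/1 + z*w(y(2)))**2 = (-13/1 - 18*2)**2 = (-13*1 - 6*6)**2 = (-13 - 36)**2 = (-49)**2 = 2401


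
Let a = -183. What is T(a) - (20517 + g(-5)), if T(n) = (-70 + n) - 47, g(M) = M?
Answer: -20812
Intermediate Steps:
T(n) = -117 + n
T(a) - (20517 + g(-5)) = (-117 - 183) - (20517 - 5) = -300 - 1*20512 = -300 - 20512 = -20812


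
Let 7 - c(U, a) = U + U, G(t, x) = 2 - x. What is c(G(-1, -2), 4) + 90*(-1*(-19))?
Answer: 1709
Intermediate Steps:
c(U, a) = 7 - 2*U (c(U, a) = 7 - (U + U) = 7 - 2*U)
c(G(-1, -2), 4) + 90*(-1*(-19)) = (7 - 2*(2 - 1*(-2))) + 90*(-1*(-19)) = (7 - 2*(2 + 2)) + 90*19 = (7 - 2*4) + 1710 = (7 - 8) + 1710 = -1 + 1710 = 1709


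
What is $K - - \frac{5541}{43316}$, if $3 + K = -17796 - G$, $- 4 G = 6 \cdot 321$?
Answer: $- \frac{750119289}{43316} \approx -17317.0$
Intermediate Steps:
$G = - \frac{963}{2}$ ($G = - \frac{6 \cdot 321}{4} = \left(- \frac{1}{4}\right) 1926 = - \frac{963}{2} \approx -481.5$)
$K = - \frac{34635}{2}$ ($K = -3 - \frac{34629}{2} = - \frac{34635}{2} \approx -17318.0$)
$K - - \frac{5541}{43316} = - \frac{34635}{2} - - \frac{5541}{43316} = - \frac{34635}{2} + \frac{5541}{43316} = - \frac{750119289}{43316}$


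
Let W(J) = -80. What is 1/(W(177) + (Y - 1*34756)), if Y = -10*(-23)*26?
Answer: -1/28856 ≈ -3.4655e-5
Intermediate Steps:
Y = 5980 (Y = 230*26 = 5980)
1/(W(177) + (Y - 1*34756)) = 1/(-80 + (5980 - 1*34756)) = 1/(-80 + (5980 - 34756)) = 1/(-80 - 28776) = 1/(-28856) = -1/28856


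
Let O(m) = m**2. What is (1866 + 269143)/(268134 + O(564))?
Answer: 271009/586230 ≈ 0.46229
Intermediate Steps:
(1866 + 269143)/(268134 + O(564)) = (1866 + 269143)/(268134 + 564**2) = 271009/(268134 + 318096) = 271009/586230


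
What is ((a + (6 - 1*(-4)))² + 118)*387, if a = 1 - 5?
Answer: 59598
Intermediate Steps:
a = -4
((a + (6 - 1*(-4)))² + 118)*387 = ((-4 + (6 - 1*(-4)))² + 118)*387 = ((-4 + (6 + 4))² + 118)*387 = ((-4 + 10)² + 118)*387 = (6² + 118)*387 = (36 + 118)*387 = 154*387 = 59598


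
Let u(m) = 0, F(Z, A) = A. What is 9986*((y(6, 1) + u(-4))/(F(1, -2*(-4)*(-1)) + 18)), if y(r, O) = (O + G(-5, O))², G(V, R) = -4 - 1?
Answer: 79888/5 ≈ 15978.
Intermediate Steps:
G(V, R) = -5
y(r, O) = (-5 + O)² (y(r, O) = (O - 5)² = (-5 + O)²)
9986*((y(6, 1) + u(-4))/(F(1, -2*(-4)*(-1)) + 18)) = 9986*(((-5 + 1)² + 0)/(-2*(-4)*(-1) + 18)) = 9986*(((-4)² + 0)/(8*(-1) + 18)) = 9986*((16 + 0)/(-8 + 18)) = 9986*(16/10) = 9986*(16*(⅒)) = 9986*(8/5) = 79888/5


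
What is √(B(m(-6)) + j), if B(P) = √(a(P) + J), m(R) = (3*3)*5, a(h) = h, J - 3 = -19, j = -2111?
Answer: √(-2111 + √29) ≈ 45.887*I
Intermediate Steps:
J = -16 (J = 3 - 19 = -16)
m(R) = 45 (m(R) = 9*5 = 45)
B(P) = √(-16 + P) (B(P) = √(P - 16) = √(-16 + P))
√(B(m(-6)) + j) = √(√(-16 + 45) - 2111) = √(√29 - 2111) = √(-2111 + √29)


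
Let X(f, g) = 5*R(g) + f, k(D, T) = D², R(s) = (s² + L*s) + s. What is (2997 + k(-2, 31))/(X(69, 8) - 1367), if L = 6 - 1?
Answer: -3001/738 ≈ -4.0664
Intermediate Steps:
L = 5
R(s) = s² + 6*s (R(s) = (s² + 5*s) + s = s² + 6*s)
X(f, g) = f + 5*g*(6 + g) (X(f, g) = 5*(g*(6 + g)) + f = 5*g*(6 + g) + f = f + 5*g*(6 + g))
(2997 + k(-2, 31))/(X(69, 8) - 1367) = (2997 + (-2)²)/((69 + 5*8*(6 + 8)) - 1367) = (2997 + 4)/((69 + 5*8*14) - 1367) = 3001/((69 + 560) - 1367) = 3001/(629 - 1367) = 3001/(-738) = 3001*(-1/738) = -3001/738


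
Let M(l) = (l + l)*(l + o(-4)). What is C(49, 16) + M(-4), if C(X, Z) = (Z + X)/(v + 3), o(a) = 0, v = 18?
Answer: 737/21 ≈ 35.095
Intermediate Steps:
C(X, Z) = X/21 + Z/21 (C(X, Z) = (Z + X)/(18 + 3) = (X + Z)/21 = (X + Z)*(1/21) = X/21 + Z/21)
M(l) = 2*l**2 (M(l) = (l + l)*(l + 0) = (2*l)*l = 2*l**2)
C(49, 16) + M(-4) = ((1/21)*49 + (1/21)*16) + 2*(-4)**2 = (7/3 + 16/21) + 2*16 = 65/21 + 32 = 737/21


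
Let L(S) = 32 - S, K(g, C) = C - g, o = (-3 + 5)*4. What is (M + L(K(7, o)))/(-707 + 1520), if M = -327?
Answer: -296/813 ≈ -0.36408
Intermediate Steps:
o = 8 (o = 2*4 = 8)
(M + L(K(7, o)))/(-707 + 1520) = (-327 + (32 - (8 - 1*7)))/(-707 + 1520) = (-327 + (32 - (8 - 7)))/813 = (-327 + (32 - 1*1))*(1/813) = (-327 + (32 - 1))*(1/813) = (-327 + 31)*(1/813) = -296*1/813 = -296/813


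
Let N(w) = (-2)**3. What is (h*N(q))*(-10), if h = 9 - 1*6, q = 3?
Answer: 240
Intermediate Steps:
N(w) = -8
h = 3 (h = 9 - 6 = 3)
(h*N(q))*(-10) = (3*(-8))*(-10) = -24*(-10) = 240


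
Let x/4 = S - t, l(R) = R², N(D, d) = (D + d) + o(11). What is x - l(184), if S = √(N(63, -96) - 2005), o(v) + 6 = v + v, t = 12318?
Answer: -83128 + 4*I*√2022 ≈ -83128.0 + 179.87*I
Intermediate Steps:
o(v) = -6 + 2*v (o(v) = -6 + (v + v) = -6 + 2*v)
N(D, d) = 16 + D + d (N(D, d) = (D + d) + (-6 + 2*11) = (D + d) + (-6 + 22) = (D + d) + 16 = 16 + D + d)
S = I*√2022 (S = √((16 + 63 - 96) - 2005) = √(-17 - 2005) = √(-2022) = I*√2022 ≈ 44.967*I)
x = -49272 + 4*I*√2022 (x = 4*(I*√2022 - 1*12318) = 4*(I*√2022 - 12318) = 4*(-12318 + I*√2022) = -49272 + 4*I*√2022 ≈ -49272.0 + 179.87*I)
x - l(184) = (-49272 + 4*I*√2022) - 1*184² = (-49272 + 4*I*√2022) - 1*33856 = (-49272 + 4*I*√2022) - 33856 = -83128 + 4*I*√2022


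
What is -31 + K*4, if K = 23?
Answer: 61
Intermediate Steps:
-31 + K*4 = -31 + 23*4 = -31 + 92 = 61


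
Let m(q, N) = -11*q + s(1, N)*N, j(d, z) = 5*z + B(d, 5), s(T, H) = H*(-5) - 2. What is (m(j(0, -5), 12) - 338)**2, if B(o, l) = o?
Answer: 651249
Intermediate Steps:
s(T, H) = -2 - 5*H (s(T, H) = -5*H - 2 = -2 - 5*H)
j(d, z) = d + 5*z (j(d, z) = 5*z + d = d + 5*z)
m(q, N) = -11*q + N*(-2 - 5*N) (m(q, N) = -11*q + (-2 - 5*N)*N = -11*q + N*(-2 - 5*N))
(m(j(0, -5), 12) - 338)**2 = ((-11*(0 + 5*(-5)) - 1*12*(2 + 5*12)) - 338)**2 = ((-11*(0 - 25) - 1*12*(2 + 60)) - 338)**2 = ((-11*(-25) - 1*12*62) - 338)**2 = ((275 - 744) - 338)**2 = (-469 - 338)**2 = (-807)**2 = 651249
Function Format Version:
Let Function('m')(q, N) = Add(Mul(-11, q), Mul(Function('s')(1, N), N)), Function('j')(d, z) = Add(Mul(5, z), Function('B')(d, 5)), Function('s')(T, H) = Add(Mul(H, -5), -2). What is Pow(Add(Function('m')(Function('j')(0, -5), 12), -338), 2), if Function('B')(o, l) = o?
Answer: 651249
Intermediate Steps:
Function('s')(T, H) = Add(-2, Mul(-5, H)) (Function('s')(T, H) = Add(Mul(-5, H), -2) = Add(-2, Mul(-5, H)))
Function('j')(d, z) = Add(d, Mul(5, z)) (Function('j')(d, z) = Add(Mul(5, z), d) = Add(d, Mul(5, z)))
Function('m')(q, N) = Add(Mul(-11, q), Mul(N, Add(-2, Mul(-5, N)))) (Function('m')(q, N) = Add(Mul(-11, q), Mul(Add(-2, Mul(-5, N)), N)) = Add(Mul(-11, q), Mul(N, Add(-2, Mul(-5, N)))))
Pow(Add(Function('m')(Function('j')(0, -5), 12), -338), 2) = Pow(Add(Add(Mul(-11, Add(0, Mul(5, -5))), Mul(-1, 12, Add(2, Mul(5, 12)))), -338), 2) = Pow(Add(Add(Mul(-11, Add(0, -25)), Mul(-1, 12, Add(2, 60))), -338), 2) = Pow(Add(Add(Mul(-11, -25), Mul(-1, 12, 62)), -338), 2) = Pow(Add(Add(275, -744), -338), 2) = Pow(Add(-469, -338), 2) = Pow(-807, 2) = 651249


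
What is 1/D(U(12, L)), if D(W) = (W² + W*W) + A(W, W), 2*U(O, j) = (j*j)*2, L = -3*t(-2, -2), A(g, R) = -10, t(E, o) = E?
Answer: 1/2582 ≈ 0.00038730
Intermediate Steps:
L = 6 (L = -3*(-2) = 6)
U(O, j) = j² (U(O, j) = ((j*j)*2)/2 = (j²*2)/2 = (2*j²)/2 = j²)
D(W) = -10 + 2*W² (D(W) = (W² + W*W) - 10 = (W² + W²) - 10 = 2*W² - 10 = -10 + 2*W²)
1/D(U(12, L)) = 1/(-10 + 2*(6²)²) = 1/(-10 + 2*36²) = 1/(-10 + 2*1296) = 1/(-10 + 2592) = 1/2582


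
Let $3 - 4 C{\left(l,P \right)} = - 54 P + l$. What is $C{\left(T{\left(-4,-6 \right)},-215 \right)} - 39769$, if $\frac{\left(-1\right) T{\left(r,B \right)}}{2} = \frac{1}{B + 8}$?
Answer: $- \frac{85341}{2} \approx -42671.0$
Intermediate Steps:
$T{\left(r,B \right)} = - \frac{2}{8 + B}$ ($T{\left(r,B \right)} = - \frac{2}{B + 8} = - \frac{2}{8 + B}$)
$C{\left(l,P \right)} = \frac{3}{4} - \frac{l}{4} + \frac{27 P}{2}$ ($C{\left(l,P \right)} = \frac{3}{4} - \frac{- 54 P + l}{4} = \frac{3}{4} - \frac{l - 54 P}{4} = \frac{3}{4} + \left(- \frac{l}{4} + \frac{27 P}{2}\right) = \frac{3}{4} - \frac{l}{4} + \frac{27 P}{2}$)
$C{\left(T{\left(-4,-6 \right)},-215 \right)} - 39769 = \left(\frac{3}{4} - \frac{\left(-2\right) \frac{1}{8 - 6}}{4} + \frac{27}{2} \left(-215\right)\right) - 39769 = \left(\frac{3}{4} - \frac{\left(-2\right) \frac{1}{2}}{4} - \frac{5805}{2}\right) - 39769 = \left(\frac{3}{4} - - \frac{1}{4} - \frac{5805}{2}\right) - 39769 = \left(\frac{3}{4} + \frac{1}{4} - \frac{5805}{2}\right) - 39769 = - \frac{5803}{2} - 39769 = - \frac{85341}{2}$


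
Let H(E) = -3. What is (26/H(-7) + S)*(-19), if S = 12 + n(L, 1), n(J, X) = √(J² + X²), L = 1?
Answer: -190/3 - 19*√2 ≈ -90.203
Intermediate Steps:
S = 12 + √2 (S = 12 + √(1² + 1²) = 12 + √(1 + 1) = 12 + √2 ≈ 13.414)
(26/H(-7) + S)*(-19) = (26/(-3) + (12 + √2))*(-19) = (26*(-⅓) + (12 + √2))*(-19) = (-26/3 + (12 + √2))*(-19) = (10/3 + √2)*(-19) = -190/3 - 19*√2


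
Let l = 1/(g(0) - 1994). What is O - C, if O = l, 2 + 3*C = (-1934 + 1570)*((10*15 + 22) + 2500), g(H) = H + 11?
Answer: 214298403/661 ≈ 3.2420e+5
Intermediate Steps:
g(H) = 11 + H
l = -1/1983 (l = 1/((11 + 0) - 1994) = 1/(11 - 1994) = 1/(-1983) = -1/1983 ≈ -0.00050429)
C = -972610/3 (C = -⅔ + ((-1934 + 1570)*((10*15 + 22) + 2500))/3 = -⅔ + (-364*((150 + 22) + 2500))/3 = -⅔ + (-364*(172 + 2500))/3 = -⅔ + (-364*2672)/3 = -⅔ + (⅓)*(-972608) = -⅔ - 972608/3 = -972610/3 ≈ -3.2420e+5)
O = -1/1983 ≈ -0.00050429
O - C = -1/1983 - 1*(-972610/3) = -1/1983 + 972610/3 = 214298403/661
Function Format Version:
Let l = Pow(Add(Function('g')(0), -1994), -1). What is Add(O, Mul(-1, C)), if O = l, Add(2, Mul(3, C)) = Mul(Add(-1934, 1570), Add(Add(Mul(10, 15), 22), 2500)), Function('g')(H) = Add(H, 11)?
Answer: Rational(214298403, 661) ≈ 3.2420e+5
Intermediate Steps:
Function('g')(H) = Add(11, H)
l = Rational(-1, 1983) (l = Pow(Add(Add(11, 0), -1994), -1) = Pow(Add(11, -1994), -1) = Pow(-1983, -1) = Rational(-1, 1983) ≈ -0.00050429)
C = Rational(-972610, 3) (C = Add(Rational(-2, 3), Mul(Rational(1, 3), Mul(Add(-1934, 1570), Add(Add(Mul(10, 15), 22), 2500)))) = Add(Rational(-2, 3), Mul(Rational(1, 3), Mul(-364, Add(Add(150, 22), 2500)))) = Add(Rational(-2, 3), Mul(Rational(1, 3), Mul(-364, Add(172, 2500)))) = Add(Rational(-2, 3), Mul(Rational(1, 3), Mul(-364, 2672))) = Add(Rational(-2, 3), Mul(Rational(1, 3), -972608)) = Add(Rational(-2, 3), Rational(-972608, 3)) = Rational(-972610, 3) ≈ -3.2420e+5)
O = Rational(-1, 1983) ≈ -0.00050429
Add(O, Mul(-1, C)) = Add(Rational(-1, 1983), Mul(-1, Rational(-972610, 3))) = Add(Rational(-1, 1983), Rational(972610, 3)) = Rational(214298403, 661)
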